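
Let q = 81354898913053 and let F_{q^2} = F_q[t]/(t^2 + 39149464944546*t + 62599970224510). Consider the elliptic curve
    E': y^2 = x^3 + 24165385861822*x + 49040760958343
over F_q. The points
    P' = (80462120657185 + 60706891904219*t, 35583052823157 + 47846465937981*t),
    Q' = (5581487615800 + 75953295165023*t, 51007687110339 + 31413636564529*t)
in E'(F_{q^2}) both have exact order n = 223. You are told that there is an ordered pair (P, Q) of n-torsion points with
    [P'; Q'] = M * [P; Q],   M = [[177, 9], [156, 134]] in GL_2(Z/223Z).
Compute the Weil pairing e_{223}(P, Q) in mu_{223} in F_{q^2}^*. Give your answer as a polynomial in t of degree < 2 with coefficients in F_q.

Alternating bilinearity on E[223] (values in mu_{223} in F_{81354898913053^2}) gives e(P',Q') = e(P,Q)^det(M).
det M = 177*134 - 9*156 = 22314 = 14 (mod 223); 14^{-1} = 16 (mod 223).
Build f_{223,P'} and f_{223,Q'} via the 8-bit ladder of 223=11011111_2; evaluate at shifted divisors; quotient in F_{81354898913053^2}.
e_{223}(P',Q') = 72652140728947 + 76294334656363*t.
Hence e(P,Q) = 28358184776955 + 21778243128389*t in F_{81354898913053^2}^*.

28358184776955 + 21778243128389*t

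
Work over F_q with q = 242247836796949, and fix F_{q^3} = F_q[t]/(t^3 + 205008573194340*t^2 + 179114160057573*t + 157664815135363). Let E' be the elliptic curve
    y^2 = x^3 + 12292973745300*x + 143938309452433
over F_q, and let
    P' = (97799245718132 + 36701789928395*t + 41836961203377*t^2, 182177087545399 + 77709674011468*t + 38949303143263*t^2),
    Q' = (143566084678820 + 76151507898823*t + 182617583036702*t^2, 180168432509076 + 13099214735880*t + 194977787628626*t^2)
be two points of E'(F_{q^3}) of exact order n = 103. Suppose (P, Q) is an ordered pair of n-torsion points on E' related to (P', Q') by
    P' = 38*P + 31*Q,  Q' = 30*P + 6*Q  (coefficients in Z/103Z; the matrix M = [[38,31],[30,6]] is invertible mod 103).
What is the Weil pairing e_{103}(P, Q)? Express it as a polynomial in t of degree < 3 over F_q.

Alternating bilinearity on E[103] (values in mu_{103} in F_{242247836796949^3}) gives e(P',Q') = e(P,Q)^det(M).
Hence e(P,Q) = e(P',Q')^{38} where 38 = 19^{-1} mod 103.
7-bit Miller (1100111) on E'/F_{242247836796949} with a'=12292973745300, b'=143938309452433: accumulate tangent/chord ratios at Q'+S and P'+S'.
Result: e(P',Q') = 23954792587124 + 7906172868902*t + 31509087470682*t^2.
e_{103}(P,Q) = (23954792587124 + 7906172868902*t + 31509087470682*t^2)^{38} = 226284803763303 + 195534758786641*t + 56765153219374*t^2.

226284803763303 + 195534758786641*t + 56765153219374*t^2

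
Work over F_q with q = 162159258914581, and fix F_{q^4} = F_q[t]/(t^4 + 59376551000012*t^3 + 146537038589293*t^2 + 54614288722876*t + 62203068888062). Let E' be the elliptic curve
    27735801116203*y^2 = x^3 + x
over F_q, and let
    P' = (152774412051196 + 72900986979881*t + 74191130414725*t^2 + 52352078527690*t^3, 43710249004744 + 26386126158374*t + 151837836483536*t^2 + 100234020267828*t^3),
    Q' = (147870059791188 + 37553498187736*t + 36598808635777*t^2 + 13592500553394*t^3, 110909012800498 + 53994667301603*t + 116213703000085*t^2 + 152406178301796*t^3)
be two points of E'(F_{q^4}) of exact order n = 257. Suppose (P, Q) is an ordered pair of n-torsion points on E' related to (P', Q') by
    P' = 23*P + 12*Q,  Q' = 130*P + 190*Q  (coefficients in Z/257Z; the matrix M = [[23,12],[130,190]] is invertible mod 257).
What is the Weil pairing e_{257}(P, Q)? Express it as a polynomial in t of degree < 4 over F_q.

Since e_{257}(P,P)=e_{257}(Q,Q)=1 and e_{257}(Q,P)=e_{257}(P,Q)^{-1}, expanding e_{257}(23*P + 12*Q,130*P + 190*Q) leaves e(P,Q)^det(M).
23*190 - 12*130 = 2810; reduced mod 257: det = 240, inverse 136.
Montgomery->Weierstrass: x_W = 23672619807403*x, y_W=23672619807403*y on F_{162159258914581}; lands on y^2=x^3+25331437923311*x.
Build f_{257,P'} and f_{257,Q'} via the 9-bit ladder of 257=100000001_2; evaluate at shifted divisors; quotient in F_{162159258914581^4}.
Result: e(P',Q') = 23602110252664 + 79363930177516*t + 25060639516541*t^2 + 85078050974899*t^3.
e_{257}(P,Q) = (23602110252664 + 79363930177516*t + 25060639516541*t^2 + 85078050974899*t^3)^{136} = 154926433007178 + 51990124960891*t + 157012972293792*t^2 + 18892334838745*t^3.

154926433007178 + 51990124960891*t + 157012972293792*t^2 + 18892334838745*t^3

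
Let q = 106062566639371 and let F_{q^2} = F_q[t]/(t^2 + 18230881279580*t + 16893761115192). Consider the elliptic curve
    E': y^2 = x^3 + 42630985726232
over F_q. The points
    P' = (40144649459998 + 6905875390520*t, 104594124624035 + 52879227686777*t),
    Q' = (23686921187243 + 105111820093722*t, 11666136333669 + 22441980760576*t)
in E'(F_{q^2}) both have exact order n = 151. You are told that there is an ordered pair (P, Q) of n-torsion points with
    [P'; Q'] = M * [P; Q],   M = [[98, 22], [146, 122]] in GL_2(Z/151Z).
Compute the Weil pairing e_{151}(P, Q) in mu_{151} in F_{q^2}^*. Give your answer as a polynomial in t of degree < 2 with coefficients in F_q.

60675371514773 + 10773000404893*t

e_{151}(aP+bQ,cP+dQ) = e_{151}(P,Q)^(ad-bc); with (a,b,c,d)=(98,22,146,122) this gives the det-151 law.
det(M) mod 151 = 137; its inverse in (Z/151)^* is 97 (check: 137*97 mod 151 = 1).
8-bit Miller (10010111) on E'/F_{106062566639371} with a'=0, b'=42630985726232: accumulate tangent/chord ratios at Q'+S and P'+S'.
f_P(D_Q)/f_Q(D_P) = 63187577700212 + 43111536634077*t.
Raise to 97: e(P,Q) = 60675371514773 + 10773000404893*t in mu_{151}.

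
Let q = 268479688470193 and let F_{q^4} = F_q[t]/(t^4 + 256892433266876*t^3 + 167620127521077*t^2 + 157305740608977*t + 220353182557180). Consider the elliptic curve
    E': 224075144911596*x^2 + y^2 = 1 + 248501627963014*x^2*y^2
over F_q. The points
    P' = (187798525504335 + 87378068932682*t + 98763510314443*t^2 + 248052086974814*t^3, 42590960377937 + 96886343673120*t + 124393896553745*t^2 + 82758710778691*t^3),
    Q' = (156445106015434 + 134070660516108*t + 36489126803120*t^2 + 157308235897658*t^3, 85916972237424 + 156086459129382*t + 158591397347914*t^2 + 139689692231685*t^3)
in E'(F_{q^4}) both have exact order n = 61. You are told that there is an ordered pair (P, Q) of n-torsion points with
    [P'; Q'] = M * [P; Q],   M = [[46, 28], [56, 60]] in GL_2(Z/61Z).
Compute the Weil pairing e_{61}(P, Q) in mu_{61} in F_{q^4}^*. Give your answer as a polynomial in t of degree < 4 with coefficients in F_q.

105149650076325 + 83485880029945*t + 53618655289022*t^2 + 195503188087226*t^3

Alternating bilinearity on E[61] (values in mu_{61} in F_{268479688470193^4}) gives e(P',Q') = e(P,Q)^det(M).
Hence e(P,Q) = e(P',Q')^{37} where 37 = 33^{-1} mod 61.
Edwards->Montgomery: u=(1+y)/(1-y), v=u/x -> 5235363532205v^2=u^3+5577604980338u^2+u; then x_W=128133223472242u+168256024969166: y^2=x^3+71774115418628*x+181235215852505.
n = 61 = (111101)_2 (6 bits, wt 5); accumulate f_{61,P'}(Q'+S)/f_{61,P'}(S) along the 5-step ladder.
The quotient is 224390591852629 + 207509880723745*t + 123166526940311*t^2 + 140790927810984*t^3.
Raise to 37: e(P,Q) = 105149650076325 + 83485880029945*t + 53618655289022*t^2 + 195503188087226*t^3 in mu_{61}.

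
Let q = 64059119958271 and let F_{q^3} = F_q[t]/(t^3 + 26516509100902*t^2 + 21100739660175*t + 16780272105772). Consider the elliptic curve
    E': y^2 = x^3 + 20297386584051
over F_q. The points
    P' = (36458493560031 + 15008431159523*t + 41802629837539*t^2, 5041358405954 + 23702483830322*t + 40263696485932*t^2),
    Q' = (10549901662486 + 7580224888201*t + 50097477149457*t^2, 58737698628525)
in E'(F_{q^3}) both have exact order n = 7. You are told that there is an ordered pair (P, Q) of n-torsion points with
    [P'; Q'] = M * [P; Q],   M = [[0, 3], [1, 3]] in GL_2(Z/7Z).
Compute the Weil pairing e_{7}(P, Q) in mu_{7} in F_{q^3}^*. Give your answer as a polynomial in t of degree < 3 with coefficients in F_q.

15254730311487 + 46233819661845*t + 27803292991698*t^2

The 7-Weil pairing on E[7] over F_{64059119958271} is alternating-bilinear: e_{7}(P',Q') = e_{7}(P,Q)^det(M).
det M = 0*3 - 3*1 = -3 = 4 (mod 7); 4^{-1} = 2 (mod 7).
Run Miller on y^2=x^3+20297386584051 over F_{64059119958271}: ladder 111 (3 bits); e = f_P(D_Q)/f_Q(D_P).
e_{7}(P',Q') = 24904185414738 + 55194606275341*t + 31705694454114*t^2.
e_{7}(P,Q) = (24904185414738 + 55194606275341*t + 31705694454114*t^2)^{2} = 15254730311487 + 46233819661845*t + 27803292991698*t^2.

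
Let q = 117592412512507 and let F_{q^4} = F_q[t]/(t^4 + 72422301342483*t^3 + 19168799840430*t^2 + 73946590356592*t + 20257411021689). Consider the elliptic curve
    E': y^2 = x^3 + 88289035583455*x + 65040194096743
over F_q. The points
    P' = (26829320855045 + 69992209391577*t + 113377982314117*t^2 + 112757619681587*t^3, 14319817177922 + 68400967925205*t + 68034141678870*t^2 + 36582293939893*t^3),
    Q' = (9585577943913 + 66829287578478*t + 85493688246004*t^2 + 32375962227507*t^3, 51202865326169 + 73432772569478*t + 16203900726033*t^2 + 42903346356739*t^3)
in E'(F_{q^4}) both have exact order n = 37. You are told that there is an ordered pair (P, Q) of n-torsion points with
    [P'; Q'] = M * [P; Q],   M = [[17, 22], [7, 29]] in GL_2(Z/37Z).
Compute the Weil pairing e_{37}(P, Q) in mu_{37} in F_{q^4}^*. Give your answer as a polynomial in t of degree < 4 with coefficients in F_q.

82644644517335 + 44877478569549*t + 100091569384834*t^2 + 96290825370741*t^3

e_{37}(aP+bQ,cP+dQ) = e_{37}(P,Q)^(ad-bc); with (a,b,c,d)=(17,22,7,29) this gives the det-37 law.
det(M) mod 37 = 6; its inverse in (Z/37)^* is 31 (check: 6*31 mod 37 = 1).
Build f_{37,P'} and f_{37,Q'} via the 6-bit ladder of 37=100101_2; evaluate at shifted divisors; quotient in F_{117592412512507^4}.
f_P(D_Q)/f_Q(D_P) = 116939768491244 + 7741202514858*t + 56198433105846*t^2 + 14492903581784*t^3.
Hence e(P,Q) = 82644644517335 + 44877478569549*t + 100091569384834*t^2 + 96290825370741*t^3 in F_{117592412512507^4}^*.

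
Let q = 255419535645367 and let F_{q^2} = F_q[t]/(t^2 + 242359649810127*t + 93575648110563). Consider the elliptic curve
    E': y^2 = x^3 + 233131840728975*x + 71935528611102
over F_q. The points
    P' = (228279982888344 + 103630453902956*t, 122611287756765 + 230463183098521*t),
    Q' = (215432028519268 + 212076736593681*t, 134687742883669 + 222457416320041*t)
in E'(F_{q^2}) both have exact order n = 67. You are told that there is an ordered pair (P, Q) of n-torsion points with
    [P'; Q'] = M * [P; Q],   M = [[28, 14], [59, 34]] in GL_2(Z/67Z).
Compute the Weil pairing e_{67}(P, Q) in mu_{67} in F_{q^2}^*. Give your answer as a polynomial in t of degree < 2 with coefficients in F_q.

Alternating bilinearity on E[67] (values in mu_{67} in F_{255419535645367^2}) gives e(P',Q') = e(P,Q)^det(M).
Hence e(P,Q) = e(P',Q')^{25} where 25 = 59^{-1} mod 67.
Double-and-add over 1000011: 7-1 doublings, 3-1 additions; each step l_{T,T}/v_{2T} or l_{T,P'}/v at Q'+S for random S.
Miller gives e_{67}(P',Q') = 1406111922718 + 101729165639818*t in F_{255419535645367^2}.
e_{67}(P,Q) = (1406111922718 + 101729165639818*t)^{25} = 5863755544203 + 157178505407316*t.

5863755544203 + 157178505407316*t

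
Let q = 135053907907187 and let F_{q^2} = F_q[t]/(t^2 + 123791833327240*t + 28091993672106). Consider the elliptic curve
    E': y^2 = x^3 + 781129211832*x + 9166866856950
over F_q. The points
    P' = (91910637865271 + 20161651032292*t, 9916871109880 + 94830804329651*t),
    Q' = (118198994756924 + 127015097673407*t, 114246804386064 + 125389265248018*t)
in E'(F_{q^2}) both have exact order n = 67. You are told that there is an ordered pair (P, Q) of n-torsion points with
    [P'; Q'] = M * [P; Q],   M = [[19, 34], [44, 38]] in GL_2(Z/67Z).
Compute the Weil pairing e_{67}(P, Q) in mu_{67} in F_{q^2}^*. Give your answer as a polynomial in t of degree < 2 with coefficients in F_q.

Under M = [[19,34],[44,38]] in GL_2(Z/67), e_{67}(P',Q') = e_{67}(P,Q)^(19*38-34*44 mod 67).
19*38 - 34*44 = -774; reduced mod 67: det = 30, inverse 38.
Build f_{67,P'} and f_{67,Q'} via the 7-bit ladder of 67=1000011_2; evaluate at shifted divisors; quotient in F_{135053907907187^2}.
So e_{67}(P',Q') = 72246369984304 + 30668968490577*t.
Raise to 38: e(P,Q) = 89769288091310 + 50116939089976*t in mu_{67}.

89769288091310 + 50116939089976*t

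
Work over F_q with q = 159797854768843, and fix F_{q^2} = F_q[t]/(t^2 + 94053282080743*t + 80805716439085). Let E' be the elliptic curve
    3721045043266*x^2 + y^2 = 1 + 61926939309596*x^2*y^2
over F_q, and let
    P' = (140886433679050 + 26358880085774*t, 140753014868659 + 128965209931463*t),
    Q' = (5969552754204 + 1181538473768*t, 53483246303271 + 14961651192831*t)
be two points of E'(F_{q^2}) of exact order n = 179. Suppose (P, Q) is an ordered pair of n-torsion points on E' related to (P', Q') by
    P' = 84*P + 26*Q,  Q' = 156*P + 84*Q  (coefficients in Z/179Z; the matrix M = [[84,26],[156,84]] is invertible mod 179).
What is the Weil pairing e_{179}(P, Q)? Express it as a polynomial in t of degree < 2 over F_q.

116122055267221 + 65837263208554*t

The 179-Weil pairing on E[179] over F_{159797854768843} is alternating-bilinear: e_{179}(P',Q') = e_{179}(P,Q)^det(M).
So e_{179}(P,Q) = e_{179}(P',Q')^{154}, since 136*154 = 1 mod 179.
Edwards->Montgomery: u=(1+y)/(1-y), v=u/x -> 137484049601313v^2=u^3+48625367565883u^2+u; then x_W=65347453817839u+10941330725477: y^2=x^3+89068248325113*x+121981934838278.
Double-and-add over 10110011: 8-1 doublings, 5-1 additions; each step l_{T,T}/v_{2T} or l_{T,P'}/v at Q'+S for random S.
e_{179}(P',Q') = 140087345620671 + 134050927092416*t.
Finally e_{179}(P,Q) = 116122055267221 + 65837263208554*t.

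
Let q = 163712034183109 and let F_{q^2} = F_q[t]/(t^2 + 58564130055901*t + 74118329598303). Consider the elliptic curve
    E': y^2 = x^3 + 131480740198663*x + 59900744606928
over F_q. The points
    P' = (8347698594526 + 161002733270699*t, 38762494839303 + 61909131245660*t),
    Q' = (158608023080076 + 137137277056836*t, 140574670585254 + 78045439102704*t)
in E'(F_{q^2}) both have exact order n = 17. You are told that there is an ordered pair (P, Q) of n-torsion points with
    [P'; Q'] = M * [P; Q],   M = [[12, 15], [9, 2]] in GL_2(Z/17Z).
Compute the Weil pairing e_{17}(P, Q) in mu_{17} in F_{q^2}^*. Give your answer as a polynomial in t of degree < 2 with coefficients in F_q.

137299914962604 + 18904470469894*t

The 17-Weil pairing on E[17] over F_{163712034183109} is alternating-bilinear: e_{17}(P',Q') = e_{17}(P,Q)^det(M).
Inverting 8 mod 17: 15. Thus e_{17}(P,Q) = e(P',Q')^{15}.
Build f_{17,P'} and f_{17,Q'} via the 5-bit ladder of 17=10001_2; evaluate at shifted divisors; quotient in F_{163712034183109^2}.
f_P(D_Q)/f_Q(D_P) = 148979340159682 + 21416967279331*t.
Thus e_{17}(P,Q) = 137299914962604 + 18904470469894*t.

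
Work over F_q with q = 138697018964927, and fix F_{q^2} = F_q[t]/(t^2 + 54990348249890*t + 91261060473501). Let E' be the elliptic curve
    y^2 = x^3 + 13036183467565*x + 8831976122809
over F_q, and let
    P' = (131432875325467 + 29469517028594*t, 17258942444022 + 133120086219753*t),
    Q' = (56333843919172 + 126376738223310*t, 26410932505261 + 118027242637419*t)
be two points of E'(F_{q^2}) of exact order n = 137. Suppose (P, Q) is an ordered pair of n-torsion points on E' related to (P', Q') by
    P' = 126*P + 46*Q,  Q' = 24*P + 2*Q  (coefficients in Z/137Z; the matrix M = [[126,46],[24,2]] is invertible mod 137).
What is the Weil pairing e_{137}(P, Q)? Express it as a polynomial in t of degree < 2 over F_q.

Under M = [[126,46],[24,2]] in GL_2(Z/137), e_{137}(P',Q') = e_{137}(P,Q)^(126*2-46*24 mod 137).
det(M) mod 137 = 107; its inverse in (Z/137)^* is 105 (check: 107*105 mod 137 = 1).
Miller loop for e_{137} over F_{138697018964927^2}: bits of 137 = 10001001; 7 double steps + 2 add steps, l/v at each.
Result: e(P',Q') = 38141776022240 + 17395132762768*t.
Raise to 105: e(P,Q) = 97817173208723 + 79347148166484*t in mu_{137}.

97817173208723 + 79347148166484*t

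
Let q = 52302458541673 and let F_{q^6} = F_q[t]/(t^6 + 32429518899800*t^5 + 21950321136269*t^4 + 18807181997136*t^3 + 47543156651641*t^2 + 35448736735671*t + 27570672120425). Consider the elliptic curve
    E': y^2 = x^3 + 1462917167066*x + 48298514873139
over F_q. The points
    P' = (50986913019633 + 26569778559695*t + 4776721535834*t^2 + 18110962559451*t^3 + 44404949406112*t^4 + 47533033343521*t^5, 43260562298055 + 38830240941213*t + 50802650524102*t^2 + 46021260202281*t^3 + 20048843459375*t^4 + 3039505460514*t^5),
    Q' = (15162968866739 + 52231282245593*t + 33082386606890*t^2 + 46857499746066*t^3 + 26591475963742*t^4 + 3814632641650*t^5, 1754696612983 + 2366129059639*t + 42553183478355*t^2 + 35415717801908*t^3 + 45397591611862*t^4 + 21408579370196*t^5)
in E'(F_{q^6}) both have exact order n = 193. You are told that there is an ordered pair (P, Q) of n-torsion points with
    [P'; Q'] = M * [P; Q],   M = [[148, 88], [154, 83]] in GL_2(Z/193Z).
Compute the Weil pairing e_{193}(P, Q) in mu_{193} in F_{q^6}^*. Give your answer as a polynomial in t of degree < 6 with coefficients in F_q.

Under M = [[148,88],[154,83]] in GL_2(Z/193), e_{193}(P',Q') = e_{193}(P,Q)^(148*83-88*154 mod 193).
det M = 148*83 - 88*154 = -1268 = 83 (mod 193); 83^{-1} = 100 (mod 193).
Miller loop for e_{193} over F_{52302458541673^6}: bits of 193 = 11000001; 7 double steps + 2 add steps, l/v at each.
f_P(D_Q)/f_Q(D_P) = 48461392082467 + 11582067679332*t + 5355993692923*t^2 + 7084699686365*t^3 + 23732212684568*t^4 + 45358027203051*t^5.
Hence e(P,Q) = 34336441376473 + 48781773730931*t + 10436130080626*t^2 + 40557113560881*t^3 + 44886081188280*t^4 + 3258724232512*t^5 in F_{52302458541673^6}^*.

34336441376473 + 48781773730931*t + 10436130080626*t^2 + 40557113560881*t^3 + 44886081188280*t^4 + 3258724232512*t^5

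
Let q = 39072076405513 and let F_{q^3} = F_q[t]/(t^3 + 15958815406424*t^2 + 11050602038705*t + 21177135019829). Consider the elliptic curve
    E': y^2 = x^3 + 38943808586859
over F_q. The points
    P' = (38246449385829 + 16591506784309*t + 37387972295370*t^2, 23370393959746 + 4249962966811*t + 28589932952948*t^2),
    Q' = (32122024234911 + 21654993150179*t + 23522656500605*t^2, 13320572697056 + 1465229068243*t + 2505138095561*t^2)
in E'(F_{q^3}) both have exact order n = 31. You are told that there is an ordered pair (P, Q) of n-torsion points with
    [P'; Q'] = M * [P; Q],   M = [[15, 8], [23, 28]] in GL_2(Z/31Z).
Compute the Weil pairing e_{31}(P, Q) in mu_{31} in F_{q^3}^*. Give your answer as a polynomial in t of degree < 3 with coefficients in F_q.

3632384768059 + 34534462550471*t + 4518042154030*t^2

Since e_{31}(P,P)=e_{31}(Q,Q)=1 and e_{31}(Q,P)=e_{31}(P,Q)^{-1}, expanding e_{31}(15*P + 8*Q,23*P + 28*Q) leaves e(P,Q)^det(M).
So e_{31}(P,Q) = e_{31}(P',Q')^{18}, since 19*18 = 1 mod 31.
5-bit Miller (11111) on E'/F_{39072076405513} with a'=0, b'=38943808586859: accumulate tangent/chord ratios at Q'+S and P'+S'.
e_{31}(P',Q') = 34453587635011 + 19097017165850*t + 17428096885088*t^2.
e_{31}(P,Q) = (34453587635011 + 19097017165850*t + 17428096885088*t^2)^{18} = 3632384768059 + 34534462550471*t + 4518042154030*t^2.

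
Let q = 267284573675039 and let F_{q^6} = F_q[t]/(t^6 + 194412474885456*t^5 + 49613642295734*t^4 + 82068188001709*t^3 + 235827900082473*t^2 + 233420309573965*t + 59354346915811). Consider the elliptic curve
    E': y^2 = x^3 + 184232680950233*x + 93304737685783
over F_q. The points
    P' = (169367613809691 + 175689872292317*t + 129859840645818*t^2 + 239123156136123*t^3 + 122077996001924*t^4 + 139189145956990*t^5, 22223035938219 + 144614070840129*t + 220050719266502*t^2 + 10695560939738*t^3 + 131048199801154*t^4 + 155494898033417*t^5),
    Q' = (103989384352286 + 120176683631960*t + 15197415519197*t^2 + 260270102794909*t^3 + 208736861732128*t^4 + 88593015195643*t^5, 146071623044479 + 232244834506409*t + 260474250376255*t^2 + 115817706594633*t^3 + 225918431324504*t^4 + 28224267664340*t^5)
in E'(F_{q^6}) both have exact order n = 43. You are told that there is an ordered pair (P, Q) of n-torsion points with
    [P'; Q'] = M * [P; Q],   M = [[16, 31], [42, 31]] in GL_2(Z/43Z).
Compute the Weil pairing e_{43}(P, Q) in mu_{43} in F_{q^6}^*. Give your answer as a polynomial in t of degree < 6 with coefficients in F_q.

187047450018137 + 18786209868866*t + 143541605779172*t^2 + 97944357514611*t^3 + 43263635814899*t^4 + 9091740493989*t^5

Since e_{43}(P,P)=e_{43}(Q,Q)=1 and e_{43}(Q,P)=e_{43}(P,Q)^{-1}, expanding e_{43}(16*P + 31*Q,42*P + 31*Q) leaves e(P,Q)^det(M).
det M = 16*31 - 31*42 = -806 = 11 (mod 43); 11^{-1} = 4 (mod 43).
Run Miller on y^2=x^3+184232680950233*x+93304737685783 over F_{267284573675039}: ladder 101011 (6 bits); e = f_P(D_Q)/f_Q(D_P).
e_{43}(P',Q') = 261897282324725 + 48809842796750*t + 85077927024899*t^2 + 97759956537421*t^3 + 131625735377872*t^4 + 163894166508329*t^5.
Thus e_{43}(P,Q) = 187047450018137 + 18786209868866*t + 143541605779172*t^2 + 97944357514611*t^3 + 43263635814899*t^4 + 9091740493989*t^5.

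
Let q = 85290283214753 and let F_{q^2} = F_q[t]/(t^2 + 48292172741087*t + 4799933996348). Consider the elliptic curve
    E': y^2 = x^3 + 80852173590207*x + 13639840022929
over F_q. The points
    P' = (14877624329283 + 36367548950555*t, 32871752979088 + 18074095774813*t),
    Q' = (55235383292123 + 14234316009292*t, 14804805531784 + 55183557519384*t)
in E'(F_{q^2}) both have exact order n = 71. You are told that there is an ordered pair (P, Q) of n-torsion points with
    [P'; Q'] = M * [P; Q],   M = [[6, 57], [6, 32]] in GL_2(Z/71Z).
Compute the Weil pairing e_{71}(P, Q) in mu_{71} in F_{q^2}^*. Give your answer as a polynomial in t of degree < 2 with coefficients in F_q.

1769138716312 + 57799520258445*t

Since e_{71}(P,P)=e_{71}(Q,Q)=1 and e_{71}(Q,P)=e_{71}(P,Q)^{-1}, expanding e_{71}(6*P + 57*Q,6*P + 32*Q) leaves e(P,Q)^det(M).
Inverting 63 mod 71: 62. Thus e_{71}(P,Q) = e(P',Q')^{62}.
Build f_{71,P'} and f_{71,Q'} via the 7-bit ladder of 71=1000111_2; evaluate at shifted divisors; quotient in F_{85290283214753^2}.
e_{71}(P',Q') = 71631242179790 + 15166929837401*t.
Hence e(P,Q) = 1769138716312 + 57799520258445*t in F_{85290283214753^2}^*.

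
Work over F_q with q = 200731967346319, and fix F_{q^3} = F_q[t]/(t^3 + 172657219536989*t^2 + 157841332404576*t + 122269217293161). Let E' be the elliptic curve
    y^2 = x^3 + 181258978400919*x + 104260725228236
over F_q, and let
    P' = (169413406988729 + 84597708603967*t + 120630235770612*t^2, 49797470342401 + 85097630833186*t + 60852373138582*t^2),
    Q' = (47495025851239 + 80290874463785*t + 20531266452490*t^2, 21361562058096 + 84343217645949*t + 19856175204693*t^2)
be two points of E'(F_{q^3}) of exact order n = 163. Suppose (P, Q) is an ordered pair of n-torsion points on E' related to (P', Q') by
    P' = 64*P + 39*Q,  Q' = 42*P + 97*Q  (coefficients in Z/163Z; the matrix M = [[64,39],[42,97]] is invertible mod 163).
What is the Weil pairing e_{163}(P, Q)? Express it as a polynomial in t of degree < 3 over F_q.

Alternating bilinearity on E[163] (values in mu_{163} in F_{200731967346319^3}) gives e(P',Q') = e(P,Q)^det(M).
So e_{163}(P,Q) = e_{163}(P',Q')^{136}, since 6*136 = 1 mod 163.
Miller loop for e_{163} over F_{200731967346319^3}: bits of 163 = 10100011; 7 double steps + 3 add steps, l/v at each.
The quotient is 197880163755127 + 177487966934620*t + 57605646184632*t^2.
Thus e_{163}(P,Q) = 4124713707230 + 16336856910586*t + 43788428810823*t^2.

4124713707230 + 16336856910586*t + 43788428810823*t^2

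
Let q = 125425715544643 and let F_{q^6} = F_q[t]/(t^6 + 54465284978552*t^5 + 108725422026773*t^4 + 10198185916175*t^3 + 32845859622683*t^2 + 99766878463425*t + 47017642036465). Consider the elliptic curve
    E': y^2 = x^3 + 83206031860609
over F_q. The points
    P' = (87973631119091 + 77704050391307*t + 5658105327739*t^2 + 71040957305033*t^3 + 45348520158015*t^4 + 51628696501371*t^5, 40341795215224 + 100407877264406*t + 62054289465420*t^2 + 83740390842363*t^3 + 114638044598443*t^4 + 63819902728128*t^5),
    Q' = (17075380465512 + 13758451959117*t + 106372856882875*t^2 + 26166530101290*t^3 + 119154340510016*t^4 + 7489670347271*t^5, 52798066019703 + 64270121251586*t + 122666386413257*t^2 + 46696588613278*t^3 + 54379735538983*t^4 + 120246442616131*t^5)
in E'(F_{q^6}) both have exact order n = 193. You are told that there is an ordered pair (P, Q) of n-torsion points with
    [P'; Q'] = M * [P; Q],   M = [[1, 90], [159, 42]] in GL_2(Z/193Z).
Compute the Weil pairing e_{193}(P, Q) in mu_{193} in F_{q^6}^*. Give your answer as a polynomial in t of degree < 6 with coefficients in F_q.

e_{193} is bilinear + alternating on E[193], so e_{193}(1*P + 90*Q, 159*P + 42*Q) = e_{193}(P,Q)^(1*42-90*159).
det(M) mod 193 = 14; its inverse in (Z/193)^* is 69 (check: 14*69 mod 193 = 1).
Build f_{193,P'} and f_{193,Q'} via the 8-bit ladder of 193=11000001_2; evaluate at shifted divisors; quotient in F_{125425715544643^6}.
The quotient is 82116047367506 + 85117377220891*t + 29799543132885*t^2 + 73282218478863*t^3 + 54155357744084*t^4 + 115109380010484*t^5.
e_{193}(P,Q) = (82116047367506 + 85117377220891*t + 29799543132885*t^2 + 73282218478863*t^3 + 54155357744084*t^4 + 115109380010484*t^5)^{69} = 85624183994368 + 114070124544392*t + 76468429995776*t^2 + 71953074205669*t^3 + 115761366241340*t^4 + 50324892973051*t^5.

85624183994368 + 114070124544392*t + 76468429995776*t^2 + 71953074205669*t^3 + 115761366241340*t^4 + 50324892973051*t^5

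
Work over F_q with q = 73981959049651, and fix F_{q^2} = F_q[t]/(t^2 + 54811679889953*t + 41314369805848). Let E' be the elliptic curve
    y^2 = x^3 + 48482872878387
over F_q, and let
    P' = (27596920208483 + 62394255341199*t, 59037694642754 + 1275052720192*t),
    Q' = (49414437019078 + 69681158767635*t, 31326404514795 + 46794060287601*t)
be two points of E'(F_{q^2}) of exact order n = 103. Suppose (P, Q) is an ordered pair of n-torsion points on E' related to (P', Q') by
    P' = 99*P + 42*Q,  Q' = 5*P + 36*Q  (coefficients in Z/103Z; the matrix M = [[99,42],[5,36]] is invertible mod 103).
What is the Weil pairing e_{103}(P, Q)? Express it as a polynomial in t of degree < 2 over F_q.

54142487874109 + 8805602240221*t

Since e_{103}(P,P)=e_{103}(Q,Q)=1 and e_{103}(Q,P)=e_{103}(P,Q)^{-1}, expanding e_{103}(99*P + 42*Q,5*P + 36*Q) leaves e(P,Q)^det(M).
99*36 - 42*5 = 3354; reduced mod 103: det = 58, inverse 16.
7-bit Miller (1100111) on E'/F_{73981959049651} with a'=0, b'=48482872878387: accumulate tangent/chord ratios at Q'+S and P'+S'.
The quotient is 60470469461747 + 26499353126205*t.
Hence e(P,Q) = 54142487874109 + 8805602240221*t in F_{73981959049651^2}^*.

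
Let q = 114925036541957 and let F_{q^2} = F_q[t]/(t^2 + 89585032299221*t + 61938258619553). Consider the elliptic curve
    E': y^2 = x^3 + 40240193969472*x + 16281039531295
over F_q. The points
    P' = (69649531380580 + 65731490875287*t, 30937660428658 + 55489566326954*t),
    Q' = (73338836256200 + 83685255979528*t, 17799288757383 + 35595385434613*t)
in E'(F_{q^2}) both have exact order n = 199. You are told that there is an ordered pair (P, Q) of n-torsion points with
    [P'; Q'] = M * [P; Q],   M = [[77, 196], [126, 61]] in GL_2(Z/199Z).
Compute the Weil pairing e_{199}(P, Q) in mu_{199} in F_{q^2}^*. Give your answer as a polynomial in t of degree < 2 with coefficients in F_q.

e_{199}(aP+bQ,cP+dQ) = e_{199}(P,Q)^(ad-bc); with (a,b,c,d)=(77,196,126,61) this gives the det-199 law.
det(M) mod 199 = 100; its inverse in (Z/199)^* is 2 (check: 100*2 mod 199 = 1).
n = 199 = (11000111)_2 (8 bits, wt 5); accumulate f_{199,P'}(Q'+S)/f_{199,P'}(S) along the 7-step ladder.
Result: e(P',Q') = 51488914477965 + 5873969553084*t.
Raise to 2: e(P,Q) = 80170841219301 + 41539005853235*t in mu_{199}.

80170841219301 + 41539005853235*t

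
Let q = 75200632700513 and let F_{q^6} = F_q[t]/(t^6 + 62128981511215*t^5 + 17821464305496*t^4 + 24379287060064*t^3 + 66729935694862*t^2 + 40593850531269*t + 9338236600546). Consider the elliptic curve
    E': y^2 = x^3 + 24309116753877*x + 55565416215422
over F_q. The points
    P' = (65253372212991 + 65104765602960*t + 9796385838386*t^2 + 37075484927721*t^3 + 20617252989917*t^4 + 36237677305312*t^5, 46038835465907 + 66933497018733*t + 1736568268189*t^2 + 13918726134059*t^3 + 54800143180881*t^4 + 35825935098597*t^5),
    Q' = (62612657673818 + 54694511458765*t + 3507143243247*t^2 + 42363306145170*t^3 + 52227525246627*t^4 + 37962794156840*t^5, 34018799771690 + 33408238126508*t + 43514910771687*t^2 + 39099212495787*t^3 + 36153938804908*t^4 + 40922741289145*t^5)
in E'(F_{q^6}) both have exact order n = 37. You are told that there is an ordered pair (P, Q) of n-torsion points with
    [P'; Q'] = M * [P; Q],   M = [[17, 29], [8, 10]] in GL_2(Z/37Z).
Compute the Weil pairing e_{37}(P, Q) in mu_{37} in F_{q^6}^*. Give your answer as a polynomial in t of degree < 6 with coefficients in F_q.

Under M = [[17,29],[8,10]] in GL_2(Z/37), e_{37}(P',Q') = e_{37}(P,Q)^(17*10-29*8 mod 37).
So e_{37}(P,Q) = e_{37}(P',Q')^{34}, since 12*34 = 1 mod 37.
n = 37 = (100101)_2 (6 bits, wt 3); accumulate f_{37,P'}(Q'+S)/f_{37,P'}(S) along the 5-step ladder.
Result: e(P',Q') = 73060881969251 + 15575812352695*t + 8622454925915*t^2 + 28390409698863*t^3 + 52419589503829*t^4 + 8575568685153*t^5.
Thus e_{37}(P,Q) = 14852345921148 + 60673652170659*t + 27591813626127*t^2 + 20059658108224*t^3 + 46142852786837*t^4 + 74903269399213*t^5.

14852345921148 + 60673652170659*t + 27591813626127*t^2 + 20059658108224*t^3 + 46142852786837*t^4 + 74903269399213*t^5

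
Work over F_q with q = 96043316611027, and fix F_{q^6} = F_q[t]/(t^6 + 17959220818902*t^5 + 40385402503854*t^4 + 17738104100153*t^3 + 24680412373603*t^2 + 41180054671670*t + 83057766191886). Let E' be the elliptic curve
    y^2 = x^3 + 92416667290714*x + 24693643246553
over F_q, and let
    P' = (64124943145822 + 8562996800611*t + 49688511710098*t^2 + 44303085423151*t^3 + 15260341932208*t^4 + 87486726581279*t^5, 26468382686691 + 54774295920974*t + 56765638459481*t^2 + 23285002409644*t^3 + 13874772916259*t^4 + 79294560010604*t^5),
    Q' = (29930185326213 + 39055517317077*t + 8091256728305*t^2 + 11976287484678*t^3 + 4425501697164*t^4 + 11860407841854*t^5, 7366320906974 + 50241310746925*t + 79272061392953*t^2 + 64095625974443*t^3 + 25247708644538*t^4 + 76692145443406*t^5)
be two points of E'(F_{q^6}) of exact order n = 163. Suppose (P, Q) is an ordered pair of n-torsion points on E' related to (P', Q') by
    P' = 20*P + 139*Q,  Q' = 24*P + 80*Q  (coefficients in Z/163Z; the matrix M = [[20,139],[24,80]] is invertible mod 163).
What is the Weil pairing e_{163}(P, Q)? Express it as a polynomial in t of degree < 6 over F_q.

e_{163} is bilinear + alternating on E[163], so e_{163}(20*P + 139*Q, 24*P + 80*Q) = e_{163}(P,Q)^(20*80-139*24).
Inverting 57 mod 163: 143. Thus e_{163}(P,Q) = e(P',Q')^{143}.
Double-and-add over 10100011: 8-1 doublings, 4-1 additions; each step l_{T,T}/v_{2T} or l_{T,P'}/v at Q'+S for random S.
e_{163}(P',Q') = 26520286945574 + 74197045767192*t + 33078725729093*t^2 + 26909893807358*t^3 + 31503170331233*t^4 + 91018440338066*t^5.
Hence e(P,Q) = 55173416352931 + 9340418950617*t + 43902362235573*t^2 + 16522719365304*t^3 + 40859659370754*t^4 + 8581265304831*t^5 in F_{96043316611027^6}^*.

55173416352931 + 9340418950617*t + 43902362235573*t^2 + 16522719365304*t^3 + 40859659370754*t^4 + 8581265304831*t^5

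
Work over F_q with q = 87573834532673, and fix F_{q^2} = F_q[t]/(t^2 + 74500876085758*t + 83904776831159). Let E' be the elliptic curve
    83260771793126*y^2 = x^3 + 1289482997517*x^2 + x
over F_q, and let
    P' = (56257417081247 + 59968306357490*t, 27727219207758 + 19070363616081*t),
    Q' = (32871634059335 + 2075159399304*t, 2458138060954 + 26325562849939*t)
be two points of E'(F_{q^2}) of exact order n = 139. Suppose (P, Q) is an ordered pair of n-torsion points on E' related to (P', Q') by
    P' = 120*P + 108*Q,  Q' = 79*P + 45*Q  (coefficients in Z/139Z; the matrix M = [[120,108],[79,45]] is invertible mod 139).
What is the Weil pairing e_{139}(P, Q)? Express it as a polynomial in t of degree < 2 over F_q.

e_{139} is bilinear + alternating on E[139], so e_{139}(120*P + 108*Q, 79*P + 45*Q) = e_{139}(P,Q)^(120*45-108*79).
So e_{139}(P,Q) = e_{139}(P',Q')^{77}, since 65*77 = 1 mod 139.
(x,y)|->(4389314840927x+13929667738610,4389314840927y) sends E' to y^2=x^3+37408293398732*x+86832141248163.
Double-and-add over 10001011: 8-1 doublings, 4-1 additions; each step l_{T,T}/v_{2T} or l_{T,P'}/v at Q'+S for random S.
The quotient is 62096869762136 + 27789617006848*t.
Thus e_{139}(P,Q) = 847320087603 + 59323865912103*t.

847320087603 + 59323865912103*t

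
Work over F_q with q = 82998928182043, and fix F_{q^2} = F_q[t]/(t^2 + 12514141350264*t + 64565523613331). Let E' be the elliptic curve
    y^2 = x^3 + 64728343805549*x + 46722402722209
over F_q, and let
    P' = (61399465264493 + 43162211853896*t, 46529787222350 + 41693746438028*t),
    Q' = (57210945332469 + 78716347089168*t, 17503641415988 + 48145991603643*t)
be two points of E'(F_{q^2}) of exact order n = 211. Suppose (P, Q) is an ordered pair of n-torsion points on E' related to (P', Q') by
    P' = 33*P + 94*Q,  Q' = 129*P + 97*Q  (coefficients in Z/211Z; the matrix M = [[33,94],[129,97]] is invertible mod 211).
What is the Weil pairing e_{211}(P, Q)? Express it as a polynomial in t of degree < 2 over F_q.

19629811824153 + 19446399304840*t

e_{211} is bilinear + alternating on E[211], so e_{211}(33*P + 94*Q, 129*P + 97*Q) = e_{211}(P,Q)^(33*97-94*129).
So e_{211}(P,Q) = e_{211}(P',Q')^{144}, since 148*144 = 1 mod 211.
Build f_{211,P'} and f_{211,Q'} via the 8-bit ladder of 211=11010011_2; evaluate at shifted divisors; quotient in F_{82998928182043^2}.
Miller gives e_{211}(P',Q') = 36651147858990 + 19470685986218*t in F_{82998928182043^2}.
Finally e_{211}(P,Q) = 19629811824153 + 19446399304840*t.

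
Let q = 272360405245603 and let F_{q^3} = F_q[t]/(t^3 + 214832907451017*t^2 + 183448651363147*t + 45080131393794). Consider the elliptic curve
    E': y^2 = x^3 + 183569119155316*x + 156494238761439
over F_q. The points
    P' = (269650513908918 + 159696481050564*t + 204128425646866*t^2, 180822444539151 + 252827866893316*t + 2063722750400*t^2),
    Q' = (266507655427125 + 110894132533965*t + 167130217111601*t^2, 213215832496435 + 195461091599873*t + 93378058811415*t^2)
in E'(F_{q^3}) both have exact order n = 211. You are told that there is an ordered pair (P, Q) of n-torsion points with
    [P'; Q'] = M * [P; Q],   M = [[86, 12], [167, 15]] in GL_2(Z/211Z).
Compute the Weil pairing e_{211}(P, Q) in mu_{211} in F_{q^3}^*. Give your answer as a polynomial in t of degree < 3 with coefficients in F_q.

The 211-Weil pairing on E[211] over F_{272360405245603} is alternating-bilinear: e_{211}(P',Q') = e_{211}(P,Q)^det(M).
det M = 86*15 - 12*167 = -714 = 130 (mod 211); 130^{-1} = 112 (mod 211).
Run Miller on y^2=x^3+183569119155316*x+156494238761439 over F_{272360405245603}: ladder 11010011 (8 bits); e = f_P(D_Q)/f_Q(D_P).
f_P(D_Q)/f_Q(D_P) = 150550608234836 + 5192049895652*t + 59048981243164*t^2.
Raise to 112: e(P,Q) = 264758742703443 + 54556968914722*t + 21908825026050*t^2 in mu_{211}.

264758742703443 + 54556968914722*t + 21908825026050*t^2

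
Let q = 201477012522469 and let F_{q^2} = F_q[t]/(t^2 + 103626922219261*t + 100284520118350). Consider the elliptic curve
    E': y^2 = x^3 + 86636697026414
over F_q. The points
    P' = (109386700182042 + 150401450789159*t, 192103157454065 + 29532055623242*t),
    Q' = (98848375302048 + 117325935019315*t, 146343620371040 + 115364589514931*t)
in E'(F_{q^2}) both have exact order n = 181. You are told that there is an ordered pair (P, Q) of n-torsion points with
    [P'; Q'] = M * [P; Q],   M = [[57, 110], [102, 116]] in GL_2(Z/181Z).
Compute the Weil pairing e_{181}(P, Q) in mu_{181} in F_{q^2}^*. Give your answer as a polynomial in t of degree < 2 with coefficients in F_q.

164035417065788 + 157453952844736*t

Alternating bilinearity on E[181] (values in mu_{181} in F_{201477012522469^2}) gives e(P',Q') = e(P,Q)^det(M).
So e_{181}(P,Q) = e_{181}(P',Q')^{157}, since 98*157 = 1 mod 181.
8-bit Miller (10110101) on E'/F_{201477012522469} with a'=0, b'=86636697026414: accumulate tangent/chord ratios at Q'+S and P'+S'.
Result: e(P',Q') = 30816716905026 + 140996683826116*t.
e_{181}(P,Q) = (30816716905026 + 140996683826116*t)^{157} = 164035417065788 + 157453952844736*t.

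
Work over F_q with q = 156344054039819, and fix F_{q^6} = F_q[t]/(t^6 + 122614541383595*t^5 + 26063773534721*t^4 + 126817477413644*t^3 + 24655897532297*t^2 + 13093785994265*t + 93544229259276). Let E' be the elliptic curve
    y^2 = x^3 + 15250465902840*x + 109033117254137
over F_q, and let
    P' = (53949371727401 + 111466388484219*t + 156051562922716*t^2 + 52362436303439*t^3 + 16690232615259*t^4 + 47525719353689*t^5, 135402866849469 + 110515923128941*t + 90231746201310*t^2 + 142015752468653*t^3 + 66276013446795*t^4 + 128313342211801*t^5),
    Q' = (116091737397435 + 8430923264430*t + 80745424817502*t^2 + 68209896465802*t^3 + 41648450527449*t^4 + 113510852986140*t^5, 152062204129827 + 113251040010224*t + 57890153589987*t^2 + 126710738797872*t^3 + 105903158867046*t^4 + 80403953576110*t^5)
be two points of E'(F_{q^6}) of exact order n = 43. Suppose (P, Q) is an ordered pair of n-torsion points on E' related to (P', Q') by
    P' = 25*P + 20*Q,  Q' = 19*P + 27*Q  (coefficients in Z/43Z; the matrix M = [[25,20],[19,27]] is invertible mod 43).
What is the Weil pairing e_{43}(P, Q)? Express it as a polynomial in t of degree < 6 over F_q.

116947098440237 + 118641896952213*t + 46427404006285*t^2 + 58530217953403*t^3 + 61031636505520*t^4 + 50845770651616*t^5

Alternating bilinearity on E[43] (values in mu_{43} in F_{156344054039819^6}) gives e(P',Q') = e(P,Q)^det(M).
25*27 - 20*19 = 295; reduced mod 43: det = 37, inverse 7.
Miller loop for e_{43} over F_{156344054039819^6}: bits of 43 = 101011; 5 double steps + 3 add steps, l/v at each.
Result: e(P',Q') = 41508825656066 + 99549324228063*t + 27007632062109*t^2 + 99233098941183*t^3 + 30913267848693*t^4 + 78981081900396*t^5.
Thus e_{43}(P,Q) = 116947098440237 + 118641896952213*t + 46427404006285*t^2 + 58530217953403*t^3 + 61031636505520*t^4 + 50845770651616*t^5.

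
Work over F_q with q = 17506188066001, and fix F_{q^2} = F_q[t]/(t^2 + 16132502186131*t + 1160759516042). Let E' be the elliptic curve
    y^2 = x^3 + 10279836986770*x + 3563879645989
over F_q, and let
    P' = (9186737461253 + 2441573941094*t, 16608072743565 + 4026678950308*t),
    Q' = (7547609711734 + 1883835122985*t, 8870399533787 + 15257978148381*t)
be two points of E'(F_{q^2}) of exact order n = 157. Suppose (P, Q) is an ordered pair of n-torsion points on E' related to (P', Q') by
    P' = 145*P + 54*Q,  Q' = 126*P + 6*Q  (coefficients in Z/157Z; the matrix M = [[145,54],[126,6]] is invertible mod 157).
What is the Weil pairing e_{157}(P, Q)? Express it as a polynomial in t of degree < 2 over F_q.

Since e_{157}(P,P)=e_{157}(Q,Q)=1 and e_{157}(Q,P)=e_{157}(P,Q)^{-1}, expanding e_{157}(145*P + 54*Q,126*P + 6*Q) leaves e(P,Q)^det(M).
So e_{157}(P,Q) = e_{157}(P',Q')^{54}, since 32*54 = 1 mod 157.
Miller loop for e_{157} over F_{17506188066001^2}: bits of 157 = 10011101; 7 double steps + 4 add steps, l/v at each.
The quotient is 7401412143028 + 9393793366820*t.
Hence e(P,Q) = 7908589641273 + 1550739476527*t in F_{17506188066001^2}^*.

7908589641273 + 1550739476527*t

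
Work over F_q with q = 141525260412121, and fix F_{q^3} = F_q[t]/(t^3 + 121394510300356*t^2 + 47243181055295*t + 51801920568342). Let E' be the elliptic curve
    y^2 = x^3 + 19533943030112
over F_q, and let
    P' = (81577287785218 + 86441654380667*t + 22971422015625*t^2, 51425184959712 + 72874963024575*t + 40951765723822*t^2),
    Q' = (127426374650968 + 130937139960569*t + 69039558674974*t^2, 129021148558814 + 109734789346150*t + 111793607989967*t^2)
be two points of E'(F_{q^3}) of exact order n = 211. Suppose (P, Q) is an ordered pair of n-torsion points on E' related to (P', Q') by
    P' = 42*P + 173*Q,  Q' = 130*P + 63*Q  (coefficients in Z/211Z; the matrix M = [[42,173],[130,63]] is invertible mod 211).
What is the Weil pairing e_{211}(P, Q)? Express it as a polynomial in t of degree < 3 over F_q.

Since e_{211}(P,P)=e_{211}(Q,Q)=1 and e_{211}(Q,P)=e_{211}(P,Q)^{-1}, expanding e_{211}(42*P + 173*Q,130*P + 63*Q) leaves e(P,Q)^det(M).
det(M) mod 211 = 201; its inverse in (Z/211)^* is 21 (check: 201*21 mod 211 = 1).
Run Miller on y^2=x^3+19533943030112 over F_{141525260412121}: ladder 11010011 (8 bits); e = f_P(D_Q)/f_Q(D_P).
The quotient is 122041898765457 + 136208851222184*t + 81422128749447*t^2.
Raise to 21: e(P,Q) = 21951619144586 + 44252424504226*t + 128017208525458*t^2 in mu_{211}.

21951619144586 + 44252424504226*t + 128017208525458*t^2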